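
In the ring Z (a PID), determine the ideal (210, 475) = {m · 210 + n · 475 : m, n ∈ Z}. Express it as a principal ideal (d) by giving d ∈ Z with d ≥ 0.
In the PID Z, (a, b) is generated by gcd(a, b). Compute gcd(475, 210) with the extended Euclidean algorithm, tracking rows (r, s, t) with s·475 + t·210 = r:
  row A: (475, 1, 0)   [1·475 + 0·210 = 475]
  row B: (210, 0, 1)   [0·475 + 1·210 = 210]
  475 = 2·210 + 55   → row C = row A − 2·row B = (55, 1, −2)   [check: 1·475 − 2·210 = 55]
  210 = 3·55 + 45   → row D = row B − 3·row C = (45, −3, 7)   [check: −3·475 + 7·210 = 45]
  55 = 1·45 + 10   → row E = row C − 1·row D = (10, 4, −9)   [check: 4·475 − 9·210 = 10]
  45 = 4·10 + 5   → row F = row D − 4·row E = (5, −19, 43)   [check: −19·475 + 43·210 = 5]
  10 = 2·5 + 0   → remainder 0, stop. gcd = 5 (last nonzero row F).
So gcd(210, 475) = 5, with Bézout identity −19·475 + 43·210 = 5. Containment (⊇): the Bézout identity exhibits 5 as an element of (210, 475), giving (5) ⊆ (210, 475). Containment (⊆): since 5 | 210 and 5 | 475 (210 = 5·42, 475 = 5·95), every Z-linear combination of 210 and 475 is divisible by 5, so (210, 475) ⊆ (5). Therefore (210, 475) = (5), d = 5.

Final answer: (210, 475) = (5); d = 5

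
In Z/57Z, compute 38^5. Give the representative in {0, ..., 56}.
Use repeated squaring. Binary(5) = 101. Walk through the bits of the exponent 5 left-to-right: at each bit after the leading one, square the running value, then multiply by 38 if the bit is 1 (always reducing mod 57):
  bit 1 = 1 (leading): start with 38.
  bit 2 = 0: square 38^2 = 1444 ≡ 19 (mod 57).
  bit 3 = 1: square 19^2 = 361 ≡ 19; bit is 1, so multiply 19·38 = 722 ≡ 38 (mod 57).
Final value: 38^5 ≡ 38 (mod 57).

Final answer: 38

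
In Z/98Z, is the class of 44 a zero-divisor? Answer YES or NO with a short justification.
gcd(44, 98) = 2 > 1, so 44 is not a unit in Z/98Z. In Z/nZ every nonzero non-unit is a zero-divisor: explicitly, take b = 98/gcd = 49 ≠ 0 (mod 98); then 44·49 = 2156 = 22·98, i.e. 44·49 ≡ 0 (mod 98). So 44 is a zero-divisor.

Final answer: YES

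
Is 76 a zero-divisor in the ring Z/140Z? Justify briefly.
YES

gcd(76, 140) = 4 > 1, so 76 is not a unit in Z/140Z. In Z/nZ every nonzero non-unit is a zero-divisor: explicitly, take b = 140/gcd = 35 ≠ 0 (mod 140); then 76·35 = 2660 = 19·140, i.e. 76·35 ≡ 0 (mod 140). So 76 is a zero-divisor.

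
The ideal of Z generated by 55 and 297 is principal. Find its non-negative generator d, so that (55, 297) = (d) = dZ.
(55, 297) = (11); d = 11

In the PID Z, (a, b) is generated by gcd(a, b). Compute gcd(297, 55) with the extended Euclidean algorithm, tracking rows (r, s, t) with s·297 + t·55 = r:
  row A: (297, 1, 0)   [1·297 + 0·55 = 297]
  row B: (55, 0, 1)   [0·297 + 1·55 = 55]
  297 = 5·55 + 22   → row C = row A − 5·row B = (22, 1, −5)   [check: 1·297 − 5·55 = 22]
  55 = 2·22 + 11   → row D = row B − 2·row C = (11, −2, 11)   [check: −2·297 + 11·55 = 11]
  22 = 2·11 + 0   → remainder 0, stop. gcd = 11 (last nonzero row D).
So gcd(55, 297) = 11, with Bézout identity −2·297 + 11·55 = 11. Containment (⊇): the Bézout identity exhibits 11 as an element of (55, 297), giving (11) ⊆ (55, 297). Containment (⊆): since 11 | 55 and 11 | 297 (55 = 11·5, 297 = 11·27), every Z-linear combination of 55 and 297 is divisible by 11, so (55, 297) ⊆ (11). Therefore (55, 297) = (11), d = 11.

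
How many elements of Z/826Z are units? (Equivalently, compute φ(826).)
An element a ∈ Z/826Z is a unit iff gcd(a, 826) = 1, so the number of units is φ(826). φ is multiplicative, with φ(p^e) = p^e − p^(e−1). Factorise 826 = 2 · 7 · 59. Then
  φ(826) = (2 − 1) · (7 − 1) · (59 − 1) = 1 · 6 · 58 = 348.

Final answer: Z/826Z has φ(826) = 348 units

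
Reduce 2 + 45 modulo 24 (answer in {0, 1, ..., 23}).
23

Reduce the summands first: 45 ≡ 21 (mod 24), so 2 + 45 ≡ 2 + 21 (mod 24). 2 + 21 = 23; 23 = 0·24 + 23, so (2 + 45) mod 24 = 23.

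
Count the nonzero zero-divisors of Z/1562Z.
In Z/1562Z each nonzero element is either a unit (gcd with 1562 is 1) or a zero-divisor (gcd > 1). The number of units is φ(1562): factorise 1562 = 2 · 11 · 71, so φ(1562) = (2 − 1) · (11 − 1) · (71 − 1) = 1 · 10 · 70 = 700. The nonzero elements number 1562 − 1 = 1561. Hence the nonzero zero-divisors number 1561 − 700 = 861.

Final answer: Z/1562Z has 861 nonzero zero-divisors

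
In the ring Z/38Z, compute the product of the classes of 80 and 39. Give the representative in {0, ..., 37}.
4

Reduce the factors first: 80 ≡ 4, 39 ≡ 1 (mod 38), so 80 · 39 ≡ 4 · 1 (mod 38). 4 · 1 = 4. Dividing by 38: 4 = 0·38 + 4. So (80 · 39) mod 38 = 4.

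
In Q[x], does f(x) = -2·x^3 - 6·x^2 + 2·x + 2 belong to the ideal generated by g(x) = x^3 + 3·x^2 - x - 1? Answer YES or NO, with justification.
YES

In Q[x] the ideal (g) consists of all multiples of g, so f ∈ (g) iff g | f, i.e. iff the remainder of f on division by g is 0. Divide f by g (g is monic, so eliminate the leading term of the running remainder at each step):
  leading term -2·x^3: subtract (-2)·g(x) = -2·x^3 - 6·x^2 + 2·x + 2, leaving 0
The remainder is 0, so f(x) = g(x) · h(x) with h(x) = -2. Hence g | f, i.e. f ∈ (g).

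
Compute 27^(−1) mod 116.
Apply the extended Euclidean algorithm to (116, 27), tracking rows (r, s, t) with s·116 + t·27 = r. Each division r_prev = q·r_cur + r_new produces the new row as (previous row) − q·(current row):
  row A: (116, 1, 0)   [1·116 + 0·27 = 116]
  row B: (27, 0, 1)   [0·116 + 1·27 = 27]
  116 = 4·27 + 8   → row C = row A − 4·row B = (8, 1, −4)   [check: 1·116 − 4·27 = 8]
  27 = 3·8 + 3   → row D = row B − 3·row C = (3, −3, 13)   [check: −3·116 + 13·27 = 3]
  8 = 2·3 + 2   → row E = row C − 2·row D = (2, 7, −30)   [check: 7·116 − 30·27 = 2]
  3 = 1·2 + 1   → row F = row D − 1·row E = (1, −10, 43)   [check: −10·116 + 43·27 = 1]
  2 = 2·1 + 0   → remainder 0, stop. gcd = 1 (last nonzero row F).
The gcd is 1, so 27 is invertible mod 116. The last nonzero row gives −10·116 + 43·27 = 1, so t = 43. So 27^(−1) ≡ 43 (mod 116). Verify: 27 · 43 = 1161 ≡ 1 (mod 116). ✓

Final answer: 27^(−1) ≡ 43 (mod 116)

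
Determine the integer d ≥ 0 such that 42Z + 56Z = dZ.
In the PID Z, (a, b) is generated by gcd(a, b). Compute gcd(56, 42) with the extended Euclidean algorithm, tracking rows (r, s, t) with s·56 + t·42 = r:
  row A: (56, 1, 0)   [1·56 + 0·42 = 56]
  row B: (42, 0, 1)   [0·56 + 1·42 = 42]
  56 = 1·42 + 14   → row C = row A − 1·row B = (14, 1, −1)   [check: 1·56 − 1·42 = 14]
  42 = 3·14 + 0   → remainder 0, stop. gcd = 14 (last nonzero row C).
So gcd(42, 56) = 14, with Bézout identity 1·56 − 1·42 = 14. Containment (⊇): the Bézout identity exhibits 14 as an element of (42, 56), giving (14) ⊆ (42, 56). Containment (⊆): since 14 | 42 and 14 | 56 (42 = 14·3, 56 = 14·4), every Z-linear combination of 42 and 56 is divisible by 14, so (42, 56) ⊆ (14). Therefore (42, 56) = (14), d = 14.

Final answer: (42, 56) = (14); d = 14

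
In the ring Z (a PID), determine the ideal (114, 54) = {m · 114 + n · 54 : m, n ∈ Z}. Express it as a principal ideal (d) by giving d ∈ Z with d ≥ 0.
In the PID Z, (a, b) is generated by gcd(a, b). Compute gcd(114, 54) with the extended Euclidean algorithm, tracking rows (r, s, t) with s·114 + t·54 = r:
  row A: (114, 1, 0)   [1·114 + 0·54 = 114]
  row B: (54, 0, 1)   [0·114 + 1·54 = 54]
  114 = 2·54 + 6   → row C = row A − 2·row B = (6, 1, −2)   [check: 1·114 − 2·54 = 6]
  54 = 9·6 + 0   → remainder 0, stop. gcd = 6 (last nonzero row C).
So gcd(114, 54) = 6, with Bézout identity 1·114 − 2·54 = 6. Containment (⊇): the Bézout identity exhibits 6 as an element of (114, 54), giving (6) ⊆ (114, 54). Containment (⊆): since 6 | 114 and 6 | 54 (114 = 6·19, 54 = 6·9), every Z-linear combination of 114 and 54 is divisible by 6, so (114, 54) ⊆ (6). Therefore (114, 54) = (6), d = 6.

Final answer: (114, 54) = (6); d = 6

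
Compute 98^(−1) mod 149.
Apply the extended Euclidean algorithm to (149, 98), tracking rows (r, s, t) with s·149 + t·98 = r. Each division r_prev = q·r_cur + r_new produces the new row as (previous row) − q·(current row):
  row A: (149, 1, 0)   [1·149 + 0·98 = 149]
  row B: (98, 0, 1)   [0·149 + 1·98 = 98]
  149 = 1·98 + 51   → row C = row A − 1·row B = (51, 1, −1)   [check: 1·149 − 1·98 = 51]
  98 = 1·51 + 47   → row D = row B − 1·row C = (47, −1, 2)   [check: −1·149 + 2·98 = 47]
  51 = 1·47 + 4   → row E = row C − 1·row D = (4, 2, −3)   [check: 2·149 − 3·98 = 4]
  47 = 11·4 + 3   → row F = row D − 11·row E = (3, −23, 35)   [check: −23·149 + 35·98 = 3]
  4 = 1·3 + 1   → row G = row E − 1·row F = (1, 25, −38)   [check: 25·149 − 38·98 = 1]
  3 = 3·1 + 0   → remainder 0, stop. gcd = 1 (last nonzero row G).
The gcd is 1, so 98 is invertible mod 149. The last nonzero row gives 25·149 − 38·98 = 1, so t = −38. So 98^(−1) ≡ −38 ≡ 111 (mod 149). Verify: 98 · 111 = 10878 ≡ 1 (mod 149). ✓

Final answer: 98^(−1) ≡ 111 (mod 149)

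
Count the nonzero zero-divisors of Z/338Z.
Z/338Z has 181 nonzero zero-divisors

In Z/338Z each nonzero element is either a unit (gcd with 338 is 1) or a zero-divisor (gcd > 1). The number of units is φ(338): factorise 338 = 2 · 13^2, so φ(338) = (2 − 1) · (13^2 − 13^1) = 1 · 156 = 156. The nonzero elements number 338 − 1 = 337. Hence the nonzero zero-divisors number 337 − 156 = 181.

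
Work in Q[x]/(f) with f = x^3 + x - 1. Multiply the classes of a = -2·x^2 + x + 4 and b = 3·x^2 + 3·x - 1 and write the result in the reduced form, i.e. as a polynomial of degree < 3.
First multiply in Q[x] without reducing: a · b = -6·x^4 - 3·x^3 + 17·x^2 + 11·x - 4. Now divide by f(x) = x^3 + x - 1, eliminating the leading term at each step:
  leading term -6·x^4: subtract (-6·x)·f(x) = -6·x^4 - 6·x^2 + 6·x, leaving -3·x^3 + 23·x^2 + 5·x - 4
  leading term -3·x^3: subtract (-3)·f(x) = -3·x^3 - 3·x + 3, leaving 23·x^2 + 8·x - 7
The degree is now < 3, so this is the remainder. Hence a · b ≡ 23·x^2 + 8·x - 7 in Q[x]/(f).

Final answer: a · b ≡ 23·x^2 + 8·x - 7 (mod f(x))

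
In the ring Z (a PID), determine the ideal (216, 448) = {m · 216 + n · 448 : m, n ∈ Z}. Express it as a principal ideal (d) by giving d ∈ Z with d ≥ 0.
(216, 448) = (8); d = 8

In the PID Z, (a, b) is generated by gcd(a, b). Compute gcd(448, 216) with the extended Euclidean algorithm, tracking rows (r, s, t) with s·448 + t·216 = r:
  row A: (448, 1, 0)   [1·448 + 0·216 = 448]
  row B: (216, 0, 1)   [0·448 + 1·216 = 216]
  448 = 2·216 + 16   → row C = row A − 2·row B = (16, 1, −2)   [check: 1·448 − 2·216 = 16]
  216 = 13·16 + 8   → row D = row B − 13·row C = (8, −13, 27)   [check: −13·448 + 27·216 = 8]
  16 = 2·8 + 0   → remainder 0, stop. gcd = 8 (last nonzero row D).
So gcd(216, 448) = 8, with Bézout identity −13·448 + 27·216 = 8. Containment (⊇): the Bézout identity exhibits 8 as an element of (216, 448), giving (8) ⊆ (216, 448). Containment (⊆): since 8 | 216 and 8 | 448 (216 = 8·27, 448 = 8·56), every Z-linear combination of 216 and 448 is divisible by 8, so (216, 448) ⊆ (8). Therefore (216, 448) = (8), d = 8.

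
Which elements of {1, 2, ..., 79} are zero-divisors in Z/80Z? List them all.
nonzero zero-divisors of Z/80Z = {2, 4, 5, 6, 8, 10, 12, 14, 15, 16, 18, 20, 22, 24, 25, 26, 28, 30, 32, 34, 35, 36, 38, 40, 42, 44, 45, 46, 48, 50, 52, 54, 55, 56, 58, 60, 62, 64, 65, 66, 68, 70, 72, 74, 75, 76, 78}

An element a ∈ Z/80Z (with a ≠ 0) is a zero-divisor iff gcd(a, 80) > 1 (because a is a unit precisely when gcd(a, n) = 1, and in Z/nZ every nonzero, non-unit element is a zero-divisor). Scan a = 1, ..., 79 and keep those with gcd(a, 80) > 1:
  gcd(2, 80) = 2, gcd(4, 80) = 4, gcd(5, 80) = 5, gcd(6, 80) = 2, gcd(8, 80) = 8, gcd(10, 80) = 10, gcd(12, 80) = 4, gcd(14, 80) = 2, gcd(15, 80) = 5, gcd(16, 80) = 16, gcd(18, 80) = 2, gcd(20, 80) = 20, gcd(22, 80) = 2, gcd(24, 80) = 8, gcd(25, 80) = 5, gcd(26, 80) = 2, gcd(28, 80) = 4, gcd(30, 80) = 10, gcd(32, 80) = 16, gcd(34, 80) = 2, gcd(35, 80) = 5, gcd(36, 80) = 4, gcd(38, 80) = 2, gcd(40, 80) = 40, gcd(42, 80) = 2, gcd(44, 80) = 4, gcd(45, 80) = 5, gcd(46, 80) = 2, gcd(48, 80) = 16, gcd(50, 80) = 10, gcd(52, 80) = 4, gcd(54, 80) = 2, gcd(55, 80) = 5, gcd(56, 80) = 8, gcd(58, 80) = 2, gcd(60, 80) = 20, gcd(62, 80) = 2, gcd(64, 80) = 16, gcd(65, 80) = 5, gcd(66, 80) = 2, gcd(68, 80) = 4, gcd(70, 80) = 10, gcd(72, 80) = 8, gcd(74, 80) = 2, gcd(75, 80) = 5, gcd(76, 80) = 4, gcd(78, 80) = 2.
All other a ∈ {1, ..., 79} have gcd(a, 80) = 1 and are units. So the nonzero zero-divisors are exactly the 47 values of a appearing in this scan.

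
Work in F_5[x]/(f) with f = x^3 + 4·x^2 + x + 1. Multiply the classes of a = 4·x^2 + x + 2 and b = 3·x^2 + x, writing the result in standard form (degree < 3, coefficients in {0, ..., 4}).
a · b ≡ 4·x^2 + x + 1 (mod f(x))

Multiply as integer polynomials: a · b = 12·x^4 + 7·x^3 + 7·x^2 + 2·x. Reducing coefficients mod 5: a · b ≡ 2·x^4 + 2·x^3 + 2·x^2 + 2·x. Now divide by f(x) = x^3 + 4·x^2 + x + 1 in F_5[x], eliminating the leading term at each step:
  leading term 2·x^4: subtract (2·x)·f(x) = 2·x^4 + 3·x^3 + 2·x^2 + 2·x, leaving 4·x^3 (coefficients mod 5)
  leading term 4·x^3: subtract (4)·f(x) = 4·x^3 + x^2 + 4·x + 4, leaving 4·x^2 + x + 1 (coefficients mod 5)
The degree is now < 3, so this is the remainder. Hence a · b ≡ 4·x^2 + x + 1 in F_5[x]/(f).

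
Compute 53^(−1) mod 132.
53^(−1) ≡ 5 (mod 132)

Apply the extended Euclidean algorithm to (132, 53), tracking rows (r, s, t) with s·132 + t·53 = r. Each division r_prev = q·r_cur + r_new produces the new row as (previous row) − q·(current row):
  row A: (132, 1, 0)   [1·132 + 0·53 = 132]
  row B: (53, 0, 1)   [0·132 + 1·53 = 53]
  132 = 2·53 + 26   → row C = row A − 2·row B = (26, 1, −2)   [check: 1·132 − 2·53 = 26]
  53 = 2·26 + 1   → row D = row B − 2·row C = (1, −2, 5)   [check: −2·132 + 5·53 = 1]
  26 = 26·1 + 0   → remainder 0, stop. gcd = 1 (last nonzero row D).
The gcd is 1, so 53 is invertible mod 132. The last nonzero row gives −2·132 + 5·53 = 1, so t = 5. So 53^(−1) ≡ 5 (mod 132). Verify: 53 · 5 = 265 ≡ 1 (mod 132). ✓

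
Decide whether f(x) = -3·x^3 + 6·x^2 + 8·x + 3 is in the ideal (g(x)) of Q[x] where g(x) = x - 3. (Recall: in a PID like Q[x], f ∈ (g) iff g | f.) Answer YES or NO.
In Q[x] the ideal (g) consists of all multiples of g, so f ∈ (g) iff g | f, i.e. iff the remainder of f on division by g is 0. Divide f by g (g is monic, so eliminate the leading term of the running remainder at each step):
  leading term -3·x^3: subtract (-3·x^2)·g(x) = -3·x^3 + 9·x^2, leaving -3·x^2 + 8·x + 3
  leading term -3·x^2: subtract (-3·x)·g(x) = -3·x^2 + 9·x, leaving 3 - x
  leading term -x: subtract (-1)·g(x) = 3 - x, leaving 0
The remainder is 0, so f(x) = g(x) · h(x) with h(x) = -3·x^2 - 3·x - 1. Hence g | f, i.e. f ∈ (g).

Final answer: YES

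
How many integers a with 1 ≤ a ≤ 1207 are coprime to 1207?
1120

The number of a ∈ {1, ..., 1207} with gcd(a, 1207) = 1 is by definition Euler's totient φ(1207). φ is multiplicative, with φ(p^e) = p^e − p^(e−1). Factorise 1207 = 17 · 71. Then
  φ(1207) = (17 − 1) · (71 − 1) = 16 · 70 = 1120.
So there are 1120 such integers.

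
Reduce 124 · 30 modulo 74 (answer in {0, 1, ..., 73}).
Reduce the factors first: 124 ≡ 50 (mod 74), so 124 · 30 ≡ 50 · 30 (mod 74). 50 · 30 = 1500. Dividing by 74: 1500 = 20·74 + 20. So (124 · 30) mod 74 = 20.

Final answer: 20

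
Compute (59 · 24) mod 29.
Reduce the factors first: 59 ≡ 1 (mod 29), so 59 · 24 ≡ 1 · 24 (mod 29). 1 · 24 = 24. Dividing by 29: 24 = 0·29 + 24. So (59 · 24) mod 29 = 24.

Final answer: 24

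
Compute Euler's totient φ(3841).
φ is multiplicative, with φ(p^e) = p^e − p^(e−1). Factorise 3841 = 23 · 167. Then
  φ(3841) = (23 − 1) · (167 − 1) = 22 · 166 = 3652.

Final answer: φ(3841) = 3652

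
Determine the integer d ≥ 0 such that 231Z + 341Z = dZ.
In the PID Z, (a, b) is generated by gcd(a, b). Compute gcd(341, 231) with the extended Euclidean algorithm, tracking rows (r, s, t) with s·341 + t·231 = r:
  row A: (341, 1, 0)   [1·341 + 0·231 = 341]
  row B: (231, 0, 1)   [0·341 + 1·231 = 231]
  341 = 1·231 + 110   → row C = row A − 1·row B = (110, 1, −1)   [check: 1·341 − 1·231 = 110]
  231 = 2·110 + 11   → row D = row B − 2·row C = (11, −2, 3)   [check: −2·341 + 3·231 = 11]
  110 = 10·11 + 0   → remainder 0, stop. gcd = 11 (last nonzero row D).
So gcd(231, 341) = 11, with Bézout identity −2·341 + 3·231 = 11. Containment (⊇): the Bézout identity exhibits 11 as an element of (231, 341), giving (11) ⊆ (231, 341). Containment (⊆): since 11 | 231 and 11 | 341 (231 = 11·21, 341 = 11·31), every Z-linear combination of 231 and 341 is divisible by 11, so (231, 341) ⊆ (11). Therefore (231, 341) = (11), d = 11.

Final answer: (231, 341) = (11); d = 11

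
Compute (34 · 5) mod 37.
Both factors are already reduced mod 37. 34 · 5 = 170. Dividing by 37: 170 = 4·37 + 22. So (34 · 5) mod 37 = 22.

Final answer: 22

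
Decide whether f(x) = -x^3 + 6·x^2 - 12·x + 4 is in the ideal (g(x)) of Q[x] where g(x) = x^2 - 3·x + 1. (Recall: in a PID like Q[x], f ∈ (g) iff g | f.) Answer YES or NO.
In Q[x] the ideal (g) consists of all multiples of g, so f ∈ (g) iff g | f, i.e. iff the remainder of f on division by g is 0. Divide f by g (g is monic, so eliminate the leading term of the running remainder at each step):
  leading term -x^3: subtract (-x)·g(x) = -x^3 + 3·x^2 - x, leaving 3·x^2 - 11·x + 4
  leading term 3·x^2: subtract (3)·g(x) = 3·x^2 - 9·x + 3, leaving 1 - 2·x
The remainder r(x) = 1 - 2·x ≠ 0 (and deg r < deg g), so g ∤ f, i.e. f ∉ (g).

Final answer: NO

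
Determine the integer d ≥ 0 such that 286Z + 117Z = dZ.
In the PID Z, (a, b) is generated by gcd(a, b). Compute gcd(286, 117) with the extended Euclidean algorithm, tracking rows (r, s, t) with s·286 + t·117 = r:
  row A: (286, 1, 0)   [1·286 + 0·117 = 286]
  row B: (117, 0, 1)   [0·286 + 1·117 = 117]
  286 = 2·117 + 52   → row C = row A − 2·row B = (52, 1, −2)   [check: 1·286 − 2·117 = 52]
  117 = 2·52 + 13   → row D = row B − 2·row C = (13, −2, 5)   [check: −2·286 + 5·117 = 13]
  52 = 4·13 + 0   → remainder 0, stop. gcd = 13 (last nonzero row D).
So gcd(286, 117) = 13, with Bézout identity −2·286 + 5·117 = 13. Containment (⊇): the Bézout identity exhibits 13 as an element of (286, 117), giving (13) ⊆ (286, 117). Containment (⊆): since 13 | 286 and 13 | 117 (286 = 13·22, 117 = 13·9), every Z-linear combination of 286 and 117 is divisible by 13, so (286, 117) ⊆ (13). Therefore (286, 117) = (13), d = 13.

Final answer: (286, 117) = (13); d = 13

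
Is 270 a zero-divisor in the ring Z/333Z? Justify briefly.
YES

gcd(270, 333) = 9 > 1, so 270 is not a unit in Z/333Z. In Z/nZ every nonzero non-unit is a zero-divisor: explicitly, take b = 333/gcd = 37 ≠ 0 (mod 333); then 270·37 = 9990 = 30·333, i.e. 270·37 ≡ 0 (mod 333). So 270 is a zero-divisor.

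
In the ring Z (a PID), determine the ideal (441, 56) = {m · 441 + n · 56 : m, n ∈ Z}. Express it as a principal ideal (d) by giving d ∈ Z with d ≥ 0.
In the PID Z, (a, b) is generated by gcd(a, b). Compute gcd(441, 56) with the extended Euclidean algorithm, tracking rows (r, s, t) with s·441 + t·56 = r:
  row A: (441, 1, 0)   [1·441 + 0·56 = 441]
  row B: (56, 0, 1)   [0·441 + 1·56 = 56]
  441 = 7·56 + 49   → row C = row A − 7·row B = (49, 1, −7)   [check: 1·441 − 7·56 = 49]
  56 = 1·49 + 7   → row D = row B − 1·row C = (7, −1, 8)   [check: −1·441 + 8·56 = 7]
  49 = 7·7 + 0   → remainder 0, stop. gcd = 7 (last nonzero row D).
So gcd(441, 56) = 7, with Bézout identity −1·441 + 8·56 = 7. Containment (⊇): the Bézout identity exhibits 7 as an element of (441, 56), giving (7) ⊆ (441, 56). Containment (⊆): since 7 | 441 and 7 | 56 (441 = 7·63, 56 = 7·8), every Z-linear combination of 441 and 56 is divisible by 7, so (441, 56) ⊆ (7). Therefore (441, 56) = (7), d = 7.

Final answer: (441, 56) = (7); d = 7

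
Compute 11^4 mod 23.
13

Use repeated squaring. Binary(4) = 100. Walk through the bits of the exponent 4 left-to-right: at each bit after the leading one, square the running value, then multiply by 11 if the bit is 1 (always reducing mod 23):
  bit 1 = 1 (leading): start with 11.
  bit 2 = 0: square 11^2 = 121 ≡ 6 (mod 23).
  bit 3 = 0: square 6^2 = 36 ≡ 13 (mod 23).
Final value: 11^4 ≡ 13 (mod 23).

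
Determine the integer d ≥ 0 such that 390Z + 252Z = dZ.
In the PID Z, (a, b) is generated by gcd(a, b). Compute gcd(390, 252) with the extended Euclidean algorithm, tracking rows (r, s, t) with s·390 + t·252 = r:
  row A: (390, 1, 0)   [1·390 + 0·252 = 390]
  row B: (252, 0, 1)   [0·390 + 1·252 = 252]
  390 = 1·252 + 138   → row C = row A − 1·row B = (138, 1, −1)   [check: 1·390 − 1·252 = 138]
  252 = 1·138 + 114   → row D = row B − 1·row C = (114, −1, 2)   [check: −1·390 + 2·252 = 114]
  138 = 1·114 + 24   → row E = row C − 1·row D = (24, 2, −3)   [check: 2·390 − 3·252 = 24]
  114 = 4·24 + 18   → row F = row D − 4·row E = (18, −9, 14)   [check: −9·390 + 14·252 = 18]
  24 = 1·18 + 6   → row G = row E − 1·row F = (6, 11, −17)   [check: 11·390 − 17·252 = 6]
  18 = 3·6 + 0   → remainder 0, stop. gcd = 6 (last nonzero row G).
So gcd(390, 252) = 6, with Bézout identity 11·390 − 17·252 = 6. Containment (⊇): the Bézout identity exhibits 6 as an element of (390, 252), giving (6) ⊆ (390, 252). Containment (⊆): since 6 | 390 and 6 | 252 (390 = 6·65, 252 = 6·42), every Z-linear combination of 390 and 252 is divisible by 6, so (390, 252) ⊆ (6). Therefore (390, 252) = (6), d = 6.

Final answer: (390, 252) = (6); d = 6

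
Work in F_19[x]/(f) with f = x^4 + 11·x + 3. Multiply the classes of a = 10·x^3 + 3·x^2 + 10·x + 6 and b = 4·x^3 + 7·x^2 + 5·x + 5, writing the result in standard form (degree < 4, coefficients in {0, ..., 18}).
Multiply as integer polynomials: a · b = 40·x^6 + 82·x^5 + 111·x^4 + 159·x^3 + 107·x^2 + 80·x + 30. Reducing coefficients mod 19: a · b ≡ 2·x^6 + 6·x^5 + 16·x^4 + 7·x^3 + 12·x^2 + 4·x + 11. Now divide by f(x) = x^4 + 11·x + 3 in F_19[x], eliminating the leading term at each step:
  leading term 2·x^6: subtract (2·x^2)·f(x) = 2·x^6 + 3·x^3 + 6·x^2, leaving 6·x^5 + 16·x^4 + 4·x^3 + 6·x^2 + 4·x + 11 (coefficients mod 19)
  leading term 6·x^5: subtract (6·x)·f(x) = 6·x^5 + 9·x^2 + 18·x, leaving 16·x^4 + 4·x^3 + 16·x^2 + 5·x + 11 (coefficients mod 19)
  leading term 16·x^4: subtract (16)·f(x) = 16·x^4 + 5·x + 10, leaving 4·x^3 + 16·x^2 + 1 (coefficients mod 19)
The degree is now < 4, so this is the remainder. Hence a · b ≡ 4·x^3 + 16·x^2 + 1 in F_19[x]/(f).

Final answer: a · b ≡ 4·x^3 + 16·x^2 + 1 (mod f(x))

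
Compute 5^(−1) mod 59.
5^(−1) ≡ 12 (mod 59)

Apply the extended Euclidean algorithm to (59, 5), tracking rows (r, s, t) with s·59 + t·5 = r. Each division r_prev = q·r_cur + r_new produces the new row as (previous row) − q·(current row):
  row A: (59, 1, 0)   [1·59 + 0·5 = 59]
  row B: (5, 0, 1)   [0·59 + 1·5 = 5]
  59 = 11·5 + 4   → row C = row A − 11·row B = (4, 1, −11)   [check: 1·59 − 11·5 = 4]
  5 = 1·4 + 1   → row D = row B − 1·row C = (1, −1, 12)   [check: −1·59 + 12·5 = 1]
  4 = 4·1 + 0   → remainder 0, stop. gcd = 1 (last nonzero row D).
The gcd is 1, so 5 is invertible mod 59. The last nonzero row gives −1·59 + 12·5 = 1, so t = 12. So 5^(−1) ≡ 12 (mod 59). Verify: 5 · 12 = 60 ≡ 1 (mod 59). ✓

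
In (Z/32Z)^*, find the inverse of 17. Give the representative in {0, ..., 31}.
Apply the extended Euclidean algorithm to (32, 17), tracking rows (r, s, t) with s·32 + t·17 = r. Each division r_prev = q·r_cur + r_new produces the new row as (previous row) − q·(current row):
  row A: (32, 1, 0)   [1·32 + 0·17 = 32]
  row B: (17, 0, 1)   [0·32 + 1·17 = 17]
  32 = 1·17 + 15   → row C = row A − 1·row B = (15, 1, −1)   [check: 1·32 − 1·17 = 15]
  17 = 1·15 + 2   → row D = row B − 1·row C = (2, −1, 2)   [check: −1·32 + 2·17 = 2]
  15 = 7·2 + 1   → row E = row C − 7·row D = (1, 8, −15)   [check: 8·32 − 15·17 = 1]
  2 = 2·1 + 0   → remainder 0, stop. gcd = 1 (last nonzero row E).
The gcd is 1, so 17 is invertible mod 32. The last nonzero row gives 8·32 − 15·17 = 1, so t = −15. So 17^(−1) ≡ −15 ≡ 17 (mod 32). Verify: 17 · 17 = 289 ≡ 1 (mod 32). ✓

Final answer: 17^(−1) ≡ 17 (mod 32)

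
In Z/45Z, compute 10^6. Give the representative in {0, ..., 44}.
Use repeated squaring. Binary(6) = 110. Walk through the bits of the exponent 6 left-to-right: at each bit after the leading one, square the running value, then multiply by 10 if the bit is 1 (always reducing mod 45):
  bit 1 = 1 (leading): start with 10.
  bit 2 = 1: square 10^2 = 100 ≡ 10; bit is 1, so multiply 10·10 = 100 ≡ 10 (mod 45).
  bit 3 = 0: square 10^2 = 100 ≡ 10 (mod 45).
Final value: 10^6 ≡ 10 (mod 45).

Final answer: 10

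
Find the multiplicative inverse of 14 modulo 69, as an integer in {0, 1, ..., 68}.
14^(−1) ≡ 5 (mod 69)

Apply the extended Euclidean algorithm to (69, 14), tracking rows (r, s, t) with s·69 + t·14 = r. Each division r_prev = q·r_cur + r_new produces the new row as (previous row) − q·(current row):
  row A: (69, 1, 0)   [1·69 + 0·14 = 69]
  row B: (14, 0, 1)   [0·69 + 1·14 = 14]
  69 = 4·14 + 13   → row C = row A − 4·row B = (13, 1, −4)   [check: 1·69 − 4·14 = 13]
  14 = 1·13 + 1   → row D = row B − 1·row C = (1, −1, 5)   [check: −1·69 + 5·14 = 1]
  13 = 13·1 + 0   → remainder 0, stop. gcd = 1 (last nonzero row D).
The gcd is 1, so 14 is invertible mod 69. The last nonzero row gives −1·69 + 5·14 = 1, so t = 5. So 14^(−1) ≡ 5 (mod 69). Verify: 14 · 5 = 70 ≡ 1 (mod 69). ✓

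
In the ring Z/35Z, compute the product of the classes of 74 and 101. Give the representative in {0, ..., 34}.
Reduce the factors first: 74 ≡ 4, 101 ≡ 31 (mod 35), so 74 · 101 ≡ 4 · 31 (mod 35). 4 · 31 = 124. Dividing by 35: 124 = 3·35 + 19. So (74 · 101) mod 35 = 19.

Final answer: 19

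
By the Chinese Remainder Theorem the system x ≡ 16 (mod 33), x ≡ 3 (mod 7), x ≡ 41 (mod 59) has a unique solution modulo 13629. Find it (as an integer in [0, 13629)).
x ≡ 808 (mod 13629); the representative in [0, 13629) is 808

The moduli 33, 7, 59 are pairwise coprime, so by the CRT there is a unique solution mod 33·7·59 = 13629.
Solve by successive substitution. Start with x ≡ 16 (mod 33).
  Combine with x ≡ 3 (mod 7): write x = 16 + 33·t and require 16 + 33·t ≡ 3 (mod 7), i.e. 33·t ≡ 3 − 16 ≡ 1 (mod 7). Since 33^(−1) ≡ 3 (mod 7) (33 ≡ 5 (mod 7)), t ≡ 3·1 ≡ 3 (mod 7). So x ≡ 16 + 33·3 = 115 (mod 231).
  Combine with x ≡ 41 (mod 59): write x = 115 + 231·t and require 115 + 231·t ≡ 41 (mod 59), i.e. 231·t ≡ 41 − 115 ≡ 44 (mod 59). Since 231^(−1) ≡ 47 (mod 59) (231 ≡ 54 (mod 59)), t ≡ 47·44 ≡ 3 (mod 59). So x ≡ 115 + 231·3 = 808 (mod 13629).
Unique solution in [0, 13629): x = 808.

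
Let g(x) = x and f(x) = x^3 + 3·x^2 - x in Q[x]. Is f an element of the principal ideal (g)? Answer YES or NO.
YES

In Q[x] the ideal (g) consists of all multiples of g, so f ∈ (g) iff g | f, i.e. iff the remainder of f on division by g is 0. Divide f by g (g is monic, so eliminate the leading term of the running remainder at each step):
  leading term x^3: subtract (x^2)·g(x) = x^3, leaving 3·x^2 - x
  leading term 3·x^2: subtract (3·x)·g(x) = 3·x^2, leaving -x
  leading term -x: subtract (-1)·g(x) = -x, leaving 0
The remainder is 0, so f(x) = g(x) · h(x) with h(x) = x^2 + 3·x - 1. Hence g | f, i.e. f ∈ (g).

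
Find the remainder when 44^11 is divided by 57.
Use repeated squaring. Binary(11) = 1011. Walk through the bits of the exponent 11 left-to-right: at each bit after the leading one, square the running value, then multiply by 44 if the bit is 1 (always reducing mod 57):
  bit 1 = 1 (leading): start with 44.
  bit 2 = 0: square 44^2 = 1936 ≡ 55 (mod 57).
  bit 3 = 1: square 55^2 = 3025 ≡ 4; bit is 1, so multiply 4·44 = 176 ≡ 5 (mod 57).
  bit 4 = 1: square 5^2 = 25; bit is 1, so multiply 25·44 = 1100 ≡ 17 (mod 57).
Final value: 44^11 ≡ 17 (mod 57).

Final answer: 17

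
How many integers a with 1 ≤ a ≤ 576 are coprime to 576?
The number of a ∈ {1, ..., 576} with gcd(a, 576) = 1 is by definition Euler's totient φ(576). φ is multiplicative, with φ(p^e) = p^e − p^(e−1). Factorise 576 = 2^6 · 3^2. Then
  φ(576) = (2^6 − 2^5) · (3^2 − 3^1) = 32 · 6 = 192.
So there are 192 such integers.

Final answer: 192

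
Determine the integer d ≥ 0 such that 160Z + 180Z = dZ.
In the PID Z, (a, b) is generated by gcd(a, b). Compute gcd(180, 160) with the extended Euclidean algorithm, tracking rows (r, s, t) with s·180 + t·160 = r:
  row A: (180, 1, 0)   [1·180 + 0·160 = 180]
  row B: (160, 0, 1)   [0·180 + 1·160 = 160]
  180 = 1·160 + 20   → row C = row A − 1·row B = (20, 1, −1)   [check: 1·180 − 1·160 = 20]
  160 = 8·20 + 0   → remainder 0, stop. gcd = 20 (last nonzero row C).
So gcd(160, 180) = 20, with Bézout identity 1·180 − 1·160 = 20. Containment (⊇): the Bézout identity exhibits 20 as an element of (160, 180), giving (20) ⊆ (160, 180). Containment (⊆): since 20 | 160 and 20 | 180 (160 = 20·8, 180 = 20·9), every Z-linear combination of 160 and 180 is divisible by 20, so (160, 180) ⊆ (20). Therefore (160, 180) = (20), d = 20.

Final answer: (160, 180) = (20); d = 20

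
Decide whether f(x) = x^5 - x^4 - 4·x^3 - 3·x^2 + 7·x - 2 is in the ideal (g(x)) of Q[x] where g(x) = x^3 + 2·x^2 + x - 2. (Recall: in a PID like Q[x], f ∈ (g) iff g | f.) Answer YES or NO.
In Q[x] the ideal (g) consists of all multiples of g, so f ∈ (g) iff g | f, i.e. iff the remainder of f on division by g is 0. Divide f by g (g is monic, so eliminate the leading term of the running remainder at each step):
  leading term x^5: subtract (x^2)·g(x) = x^5 + 2·x^4 + x^3 - 2·x^2, leaving -3·x^4 - 5·x^3 - x^2 + 7·x - 2
  leading term -3·x^4: subtract (-3·x)·g(x) = -3·x^4 - 6·x^3 - 3·x^2 + 6·x, leaving x^3 + 2·x^2 + x - 2
  leading term x^3: subtract (1)·g(x) = x^3 + 2·x^2 + x - 2, leaving 0
The remainder is 0, so f(x) = g(x) · h(x) with h(x) = x^2 - 3·x + 1. Hence g | f, i.e. f ∈ (g).

Final answer: YES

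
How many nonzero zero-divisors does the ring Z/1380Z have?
Z/1380Z has 1027 nonzero zero-divisors

In Z/1380Z each nonzero element is either a unit (gcd with 1380 is 1) or a zero-divisor (gcd > 1). The number of units is φ(1380): factorise 1380 = 2^2 · 3 · 5 · 23, so φ(1380) = (2^2 − 2^1) · (3 − 1) · (5 − 1) · (23 − 1) = 2 · 2 · 4 · 22 = 352. The nonzero elements number 1380 − 1 = 1379. Hence the nonzero zero-divisors number 1379 − 352 = 1027.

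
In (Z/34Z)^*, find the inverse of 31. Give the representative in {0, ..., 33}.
Apply the extended Euclidean algorithm to (34, 31), tracking rows (r, s, t) with s·34 + t·31 = r. Each division r_prev = q·r_cur + r_new produces the new row as (previous row) − q·(current row):
  row A: (34, 1, 0)   [1·34 + 0·31 = 34]
  row B: (31, 0, 1)   [0·34 + 1·31 = 31]
  34 = 1·31 + 3   → row C = row A − 1·row B = (3, 1, −1)   [check: 1·34 − 1·31 = 3]
  31 = 10·3 + 1   → row D = row B − 10·row C = (1, −10, 11)   [check: −10·34 + 11·31 = 1]
  3 = 3·1 + 0   → remainder 0, stop. gcd = 1 (last nonzero row D).
The gcd is 1, so 31 is invertible mod 34. The last nonzero row gives −10·34 + 11·31 = 1, so t = 11. So 31^(−1) ≡ 11 (mod 34). Verify: 31 · 11 = 341 ≡ 1 (mod 34). ✓

Final answer: 31^(−1) ≡ 11 (mod 34)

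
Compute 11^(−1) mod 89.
11^(−1) ≡ 81 (mod 89)

Apply the extended Euclidean algorithm to (89, 11), tracking rows (r, s, t) with s·89 + t·11 = r. Each division r_prev = q·r_cur + r_new produces the new row as (previous row) − q·(current row):
  row A: (89, 1, 0)   [1·89 + 0·11 = 89]
  row B: (11, 0, 1)   [0·89 + 1·11 = 11]
  89 = 8·11 + 1   → row C = row A − 8·row B = (1, 1, −8)   [check: 1·89 − 8·11 = 1]
  11 = 11·1 + 0   → remainder 0, stop. gcd = 1 (last nonzero row C).
The gcd is 1, so 11 is invertible mod 89. The last nonzero row gives 1·89 − 8·11 = 1, so t = −8. So 11^(−1) ≡ −8 ≡ 81 (mod 89). Verify: 11 · 81 = 891 ≡ 1 (mod 89). ✓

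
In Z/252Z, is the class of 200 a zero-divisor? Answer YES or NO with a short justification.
gcd(200, 252) = 4 > 1, so 200 is not a unit in Z/252Z. In Z/nZ every nonzero non-unit is a zero-divisor: explicitly, take b = 252/gcd = 63 ≠ 0 (mod 252); then 200·63 = 12600 = 50·252, i.e. 200·63 ≡ 0 (mod 252). So 200 is a zero-divisor.

Final answer: YES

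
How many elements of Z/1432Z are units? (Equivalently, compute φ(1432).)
An element a ∈ Z/1432Z is a unit iff gcd(a, 1432) = 1, so the number of units is φ(1432). φ is multiplicative, with φ(p^e) = p^e − p^(e−1). Factorise 1432 = 2^3 · 179. Then
  φ(1432) = (2^3 − 2^2) · (179 − 1) = 4 · 178 = 712.

Final answer: Z/1432Z has φ(1432) = 712 units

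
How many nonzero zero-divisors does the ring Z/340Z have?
Z/340Z has 211 nonzero zero-divisors

In Z/340Z each nonzero element is either a unit (gcd with 340 is 1) or a zero-divisor (gcd > 1). The number of units is φ(340): factorise 340 = 2^2 · 5 · 17, so φ(340) = (2^2 − 2^1) · (5 − 1) · (17 − 1) = 2 · 4 · 16 = 128. The nonzero elements number 340 − 1 = 339. Hence the nonzero zero-divisors number 339 − 128 = 211.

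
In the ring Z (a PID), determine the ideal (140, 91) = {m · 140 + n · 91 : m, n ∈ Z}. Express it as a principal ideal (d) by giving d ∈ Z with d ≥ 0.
(140, 91) = (7); d = 7

In the PID Z, (a, b) is generated by gcd(a, b). Compute gcd(140, 91) with the extended Euclidean algorithm, tracking rows (r, s, t) with s·140 + t·91 = r:
  row A: (140, 1, 0)   [1·140 + 0·91 = 140]
  row B: (91, 0, 1)   [0·140 + 1·91 = 91]
  140 = 1·91 + 49   → row C = row A − 1·row B = (49, 1, −1)   [check: 1·140 − 1·91 = 49]
  91 = 1·49 + 42   → row D = row B − 1·row C = (42, −1, 2)   [check: −1·140 + 2·91 = 42]
  49 = 1·42 + 7   → row E = row C − 1·row D = (7, 2, −3)   [check: 2·140 − 3·91 = 7]
  42 = 6·7 + 0   → remainder 0, stop. gcd = 7 (last nonzero row E).
So gcd(140, 91) = 7, with Bézout identity 2·140 − 3·91 = 7. Containment (⊇): the Bézout identity exhibits 7 as an element of (140, 91), giving (7) ⊆ (140, 91). Containment (⊆): since 7 | 140 and 7 | 91 (140 = 7·20, 91 = 7·13), every Z-linear combination of 140 and 91 is divisible by 7, so (140, 91) ⊆ (7). Therefore (140, 91) = (7), d = 7.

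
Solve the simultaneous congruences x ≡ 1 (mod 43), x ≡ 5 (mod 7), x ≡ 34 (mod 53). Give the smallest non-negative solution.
The moduli 43, 7, 53 are pairwise coprime, so by the CRT there is a unique solution mod 43·7·53 = 15953.
Solve by successive substitution. Start with x ≡ 1 (mod 43).
  Combine with x ≡ 5 (mod 7): write x = 1 + 43·t and require 1 + 43·t ≡ 5 (mod 7), i.e. 43·t ≡ 5 − 1 ≡ 4 (mod 7). Since 43^(−1) ≡ 1 (mod 7) (43 ≡ 1 (mod 7)), t ≡ 1·4 ≡ 4 (mod 7). So x ≡ 1 + 43·4 = 173 (mod 301).
  Combine with x ≡ 34 (mod 53): write x = 173 + 301·t and require 173 + 301·t ≡ 34 (mod 53), i.e. 301·t ≡ 34 − 173 ≡ 20 (mod 53). Since 301^(−1) ≡ 28 (mod 53) (301 ≡ 36 (mod 53)), t ≡ 28·20 ≡ 30 (mod 53). So x ≡ 173 + 301·30 = 9203 (mod 15953).
Unique solution in [0, 15953): x = 9203.

Final answer: x ≡ 9203 (mod 15953); the representative in [0, 15953) is 9203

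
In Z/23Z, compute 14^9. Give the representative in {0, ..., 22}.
21

Use repeated squaring. Binary(9) = 1001. Walk through the bits of the exponent 9 left-to-right: at each bit after the leading one, square the running value, then multiply by 14 if the bit is 1 (always reducing mod 23):
  bit 1 = 1 (leading): start with 14.
  bit 2 = 0: square 14^2 = 196 ≡ 12 (mod 23).
  bit 3 = 0: square 12^2 = 144 ≡ 6 (mod 23).
  bit 4 = 1: square 6^2 = 36 ≡ 13; bit is 1, so multiply 13·14 = 182 ≡ 21 (mod 23).
Final value: 14^9 ≡ 21 (mod 23).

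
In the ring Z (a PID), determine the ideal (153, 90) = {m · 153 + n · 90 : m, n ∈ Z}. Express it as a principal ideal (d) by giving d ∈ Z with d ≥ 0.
(153, 90) = (9); d = 9

In the PID Z, (a, b) is generated by gcd(a, b). Compute gcd(153, 90) with the extended Euclidean algorithm, tracking rows (r, s, t) with s·153 + t·90 = r:
  row A: (153, 1, 0)   [1·153 + 0·90 = 153]
  row B: (90, 0, 1)   [0·153 + 1·90 = 90]
  153 = 1·90 + 63   → row C = row A − 1·row B = (63, 1, −1)   [check: 1·153 − 1·90 = 63]
  90 = 1·63 + 27   → row D = row B − 1·row C = (27, −1, 2)   [check: −1·153 + 2·90 = 27]
  63 = 2·27 + 9   → row E = row C − 2·row D = (9, 3, −5)   [check: 3·153 − 5·90 = 9]
  27 = 3·9 + 0   → remainder 0, stop. gcd = 9 (last nonzero row E).
So gcd(153, 90) = 9, with Bézout identity 3·153 − 5·90 = 9. Containment (⊇): the Bézout identity exhibits 9 as an element of (153, 90), giving (9) ⊆ (153, 90). Containment (⊆): since 9 | 153 and 9 | 90 (153 = 9·17, 90 = 9·10), every Z-linear combination of 153 and 90 is divisible by 9, so (153, 90) ⊆ (9). Therefore (153, 90) = (9), d = 9.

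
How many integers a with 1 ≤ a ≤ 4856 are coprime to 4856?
The number of a ∈ {1, ..., 4856} with gcd(a, 4856) = 1 is by definition Euler's totient φ(4856). φ is multiplicative, with φ(p^e) = p^e − p^(e−1). Factorise 4856 = 2^3 · 607. Then
  φ(4856) = (2^3 − 2^2) · (607 − 1) = 4 · 606 = 2424.
So there are 2424 such integers.

Final answer: 2424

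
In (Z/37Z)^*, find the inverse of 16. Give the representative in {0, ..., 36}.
Apply the extended Euclidean algorithm to (37, 16), tracking rows (r, s, t) with s·37 + t·16 = r. Each division r_prev = q·r_cur + r_new produces the new row as (previous row) − q·(current row):
  row A: (37, 1, 0)   [1·37 + 0·16 = 37]
  row B: (16, 0, 1)   [0·37 + 1·16 = 16]
  37 = 2·16 + 5   → row C = row A − 2·row B = (5, 1, −2)   [check: 1·37 − 2·16 = 5]
  16 = 3·5 + 1   → row D = row B − 3·row C = (1, −3, 7)   [check: −3·37 + 7·16 = 1]
  5 = 5·1 + 0   → remainder 0, stop. gcd = 1 (last nonzero row D).
The gcd is 1, so 16 is invertible mod 37. The last nonzero row gives −3·37 + 7·16 = 1, so t = 7. So 16^(−1) ≡ 7 (mod 37). Verify: 16 · 7 = 112 ≡ 1 (mod 37). ✓

Final answer: 16^(−1) ≡ 7 (mod 37)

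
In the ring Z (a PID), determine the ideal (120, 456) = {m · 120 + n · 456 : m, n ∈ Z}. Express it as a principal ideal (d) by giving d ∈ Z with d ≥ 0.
(120, 456) = (24); d = 24

In the PID Z, (a, b) is generated by gcd(a, b). Compute gcd(456, 120) with the extended Euclidean algorithm, tracking rows (r, s, t) with s·456 + t·120 = r:
  row A: (456, 1, 0)   [1·456 + 0·120 = 456]
  row B: (120, 0, 1)   [0·456 + 1·120 = 120]
  456 = 3·120 + 96   → row C = row A − 3·row B = (96, 1, −3)   [check: 1·456 − 3·120 = 96]
  120 = 1·96 + 24   → row D = row B − 1·row C = (24, −1, 4)   [check: −1·456 + 4·120 = 24]
  96 = 4·24 + 0   → remainder 0, stop. gcd = 24 (last nonzero row D).
So gcd(120, 456) = 24, with Bézout identity −1·456 + 4·120 = 24. Containment (⊇): the Bézout identity exhibits 24 as an element of (120, 456), giving (24) ⊆ (120, 456). Containment (⊆): since 24 | 120 and 24 | 456 (120 = 24·5, 456 = 24·19), every Z-linear combination of 120 and 456 is divisible by 24, so (120, 456) ⊆ (24). Therefore (120, 456) = (24), d = 24.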